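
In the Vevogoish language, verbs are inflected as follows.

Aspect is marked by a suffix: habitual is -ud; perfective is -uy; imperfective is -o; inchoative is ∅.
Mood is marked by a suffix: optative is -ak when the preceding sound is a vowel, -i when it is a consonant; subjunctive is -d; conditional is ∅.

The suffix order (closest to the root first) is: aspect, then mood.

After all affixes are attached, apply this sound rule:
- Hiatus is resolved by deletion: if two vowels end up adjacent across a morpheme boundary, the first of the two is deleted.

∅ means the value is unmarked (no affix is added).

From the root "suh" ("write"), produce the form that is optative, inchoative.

aspect = inchoative: zero marking, form stays suh.
Attach mood optative -i (after consonant 'h') → suhi.
Vowel deletion: no change.

suhi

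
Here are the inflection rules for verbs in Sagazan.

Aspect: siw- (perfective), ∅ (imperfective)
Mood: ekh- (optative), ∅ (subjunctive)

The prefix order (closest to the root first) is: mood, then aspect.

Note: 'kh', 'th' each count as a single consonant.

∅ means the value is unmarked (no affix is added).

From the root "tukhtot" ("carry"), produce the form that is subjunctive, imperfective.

tukhtot

mood = subjunctive: zero marking, form stays tukhtot.
aspect = imperfective: zero marking, form stays tukhtot.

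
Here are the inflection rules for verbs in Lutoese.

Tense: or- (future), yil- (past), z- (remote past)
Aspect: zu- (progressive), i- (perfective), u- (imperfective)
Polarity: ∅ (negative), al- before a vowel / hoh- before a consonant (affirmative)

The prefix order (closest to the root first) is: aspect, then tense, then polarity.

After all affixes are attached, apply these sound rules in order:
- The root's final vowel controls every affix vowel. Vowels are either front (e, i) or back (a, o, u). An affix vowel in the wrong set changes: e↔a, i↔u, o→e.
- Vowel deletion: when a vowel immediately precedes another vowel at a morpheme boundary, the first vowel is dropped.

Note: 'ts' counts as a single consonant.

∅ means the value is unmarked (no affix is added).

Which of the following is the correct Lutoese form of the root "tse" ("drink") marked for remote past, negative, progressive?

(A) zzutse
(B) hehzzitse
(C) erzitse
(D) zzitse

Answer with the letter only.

D

Attach aspect progressive zu- → zutse.
Attach tense remote past z- → zzutse.
polarity = negative: zero marking, form stays zzutse.
Apply vowel harmony: zzutse → zzitse.
Vowel deletion: no change.
So the correct form is zzitse, option (D).
(B) hehzzitse is wrong: it uses affirmative instead of negative for polarity.
(A) zzutse is wrong: it fails to apply the sound rule(s).
(C) erzitse is wrong: it uses future instead of remote past for tense.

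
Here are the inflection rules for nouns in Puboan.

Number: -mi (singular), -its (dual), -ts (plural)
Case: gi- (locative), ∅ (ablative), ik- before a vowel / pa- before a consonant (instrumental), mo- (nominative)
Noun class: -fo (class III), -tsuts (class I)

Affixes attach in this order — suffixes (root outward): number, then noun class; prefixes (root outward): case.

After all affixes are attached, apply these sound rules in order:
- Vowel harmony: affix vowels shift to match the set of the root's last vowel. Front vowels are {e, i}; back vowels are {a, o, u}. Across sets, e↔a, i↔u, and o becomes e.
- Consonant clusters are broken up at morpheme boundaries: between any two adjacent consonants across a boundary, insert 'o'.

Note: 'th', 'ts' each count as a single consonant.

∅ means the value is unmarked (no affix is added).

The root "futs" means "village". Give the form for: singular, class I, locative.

Attach number singular -mi → futsmi.
Attach noun class class I -tsuts → futsmitsuts.
Attach case locative gi- → gifutsmitsuts.
Apply vowel harmony: gifutsmitsuts → gufutsmutsuts.
Apply epenthesis: gufutsmutsuts → gufutsomutsuts.

gufutsomutsuts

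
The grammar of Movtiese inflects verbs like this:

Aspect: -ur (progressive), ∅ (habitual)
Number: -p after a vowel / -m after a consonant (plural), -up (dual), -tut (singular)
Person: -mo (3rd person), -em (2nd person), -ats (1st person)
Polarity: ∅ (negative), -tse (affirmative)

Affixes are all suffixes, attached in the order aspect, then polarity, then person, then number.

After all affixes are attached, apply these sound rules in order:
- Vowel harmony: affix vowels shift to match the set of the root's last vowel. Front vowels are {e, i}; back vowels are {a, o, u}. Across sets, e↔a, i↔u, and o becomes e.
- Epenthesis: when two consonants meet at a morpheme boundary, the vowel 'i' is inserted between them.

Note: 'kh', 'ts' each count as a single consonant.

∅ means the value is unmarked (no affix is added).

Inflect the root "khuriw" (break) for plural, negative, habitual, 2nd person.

aspect = habitual: zero marking, form stays khuriw.
polarity = negative: zero marking, form stays khuriw.
Attach person 2nd person -em → khuriwem.
Attach number plural -m (after consonant 'm') → khuriwemm.
Vowel harmony: no change.
Apply epenthesis: khuriwemm → khuriwemim.

khuriwemim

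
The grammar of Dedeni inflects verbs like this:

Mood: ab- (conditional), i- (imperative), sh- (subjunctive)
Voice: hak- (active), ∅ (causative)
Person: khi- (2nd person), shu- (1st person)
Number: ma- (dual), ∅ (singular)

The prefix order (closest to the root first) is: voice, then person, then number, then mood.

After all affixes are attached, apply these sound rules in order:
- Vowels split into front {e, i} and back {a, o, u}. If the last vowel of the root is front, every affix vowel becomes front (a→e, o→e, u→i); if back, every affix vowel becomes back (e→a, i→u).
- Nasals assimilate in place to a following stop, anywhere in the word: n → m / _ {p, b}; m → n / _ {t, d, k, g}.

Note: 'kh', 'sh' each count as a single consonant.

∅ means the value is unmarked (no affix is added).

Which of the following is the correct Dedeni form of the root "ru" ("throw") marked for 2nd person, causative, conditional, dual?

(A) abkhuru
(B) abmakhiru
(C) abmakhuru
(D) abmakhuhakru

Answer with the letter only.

voice = causative: zero marking, form stays ru.
Attach person 2nd person khi- → khiru.
Attach number dual ma- → makhiru.
Attach mood conditional ab- → abmakhiru.
Apply vowel harmony: abmakhiru → abmakhuru.
Nasal assimilation: no change.
So the correct form is abmakhuru, option (C).
(B) abmakhiru is wrong: it fails to apply the sound rule(s).
(A) abkhuru is wrong: it uses singular instead of dual for number.
(D) abmakhuhakru is wrong: it uses active instead of causative for voice.

C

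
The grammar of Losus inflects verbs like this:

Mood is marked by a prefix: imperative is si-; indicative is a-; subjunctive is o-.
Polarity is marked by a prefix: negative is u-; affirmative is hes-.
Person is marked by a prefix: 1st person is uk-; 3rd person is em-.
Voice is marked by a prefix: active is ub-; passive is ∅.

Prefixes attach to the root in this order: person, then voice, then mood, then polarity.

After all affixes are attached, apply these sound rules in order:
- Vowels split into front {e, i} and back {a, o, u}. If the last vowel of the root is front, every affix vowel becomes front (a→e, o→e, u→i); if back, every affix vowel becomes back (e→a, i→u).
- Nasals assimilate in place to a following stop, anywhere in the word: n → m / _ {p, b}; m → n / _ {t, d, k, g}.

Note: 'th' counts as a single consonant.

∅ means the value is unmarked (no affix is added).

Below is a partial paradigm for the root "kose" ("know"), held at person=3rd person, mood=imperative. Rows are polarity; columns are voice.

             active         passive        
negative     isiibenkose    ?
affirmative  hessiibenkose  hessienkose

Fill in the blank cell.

Attach person 3rd person em- → emkose.
voice = passive: zero marking, form stays emkose.
Attach mood imperative si- → siemkose.
Attach polarity negative u- → usiemkose.
Apply vowel harmony: usiemkose → isiemkose.
Apply nasal assimilation: isiemkose → isienkose.

isienkose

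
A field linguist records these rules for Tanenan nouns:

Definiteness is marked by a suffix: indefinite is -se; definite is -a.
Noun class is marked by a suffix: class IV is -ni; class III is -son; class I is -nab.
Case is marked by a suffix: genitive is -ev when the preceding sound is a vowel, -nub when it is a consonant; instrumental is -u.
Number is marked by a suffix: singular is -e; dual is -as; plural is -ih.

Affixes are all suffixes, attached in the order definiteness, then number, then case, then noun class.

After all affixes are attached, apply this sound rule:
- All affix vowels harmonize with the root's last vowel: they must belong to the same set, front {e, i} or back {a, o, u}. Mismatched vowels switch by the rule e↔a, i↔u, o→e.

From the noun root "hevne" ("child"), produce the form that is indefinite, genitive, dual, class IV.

Attach definiteness indefinite -se → hevnese.
Attach number dual -as → hevneseas.
Attach case genitive -nub (after consonant 's') → hevneseasnub.
Attach noun class class IV -ni → hevneseasnubni.
Apply vowel harmony: hevneseasnubni → hevneseesnibni.

hevneseesnibni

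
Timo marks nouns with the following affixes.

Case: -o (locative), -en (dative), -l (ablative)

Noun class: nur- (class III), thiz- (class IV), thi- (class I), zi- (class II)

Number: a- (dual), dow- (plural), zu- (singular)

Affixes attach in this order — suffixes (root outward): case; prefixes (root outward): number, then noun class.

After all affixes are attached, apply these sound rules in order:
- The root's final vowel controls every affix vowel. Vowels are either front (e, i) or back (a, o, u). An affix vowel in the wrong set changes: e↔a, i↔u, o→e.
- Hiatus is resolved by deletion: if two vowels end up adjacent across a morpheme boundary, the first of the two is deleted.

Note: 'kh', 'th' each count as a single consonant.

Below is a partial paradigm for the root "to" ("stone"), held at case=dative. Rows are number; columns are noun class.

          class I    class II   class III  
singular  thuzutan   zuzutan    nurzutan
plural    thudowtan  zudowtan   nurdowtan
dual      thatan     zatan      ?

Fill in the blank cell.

Attach case dative -en → toen.
Attach number dual a- → atoen.
Attach noun class class III nur- → nuratoen.
Apply vowel harmony: nuratoen → nuratoan.
Apply vowel deletion: nuratoan → nuratan.

nuratan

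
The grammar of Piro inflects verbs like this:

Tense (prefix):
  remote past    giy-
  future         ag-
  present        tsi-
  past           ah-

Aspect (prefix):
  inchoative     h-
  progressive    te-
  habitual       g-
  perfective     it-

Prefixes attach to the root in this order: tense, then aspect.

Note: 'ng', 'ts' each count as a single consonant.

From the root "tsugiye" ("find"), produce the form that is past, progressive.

Attach tense past ah- → ahtsugiye.
Attach aspect progressive te- → teahtsugiye.

teahtsugiye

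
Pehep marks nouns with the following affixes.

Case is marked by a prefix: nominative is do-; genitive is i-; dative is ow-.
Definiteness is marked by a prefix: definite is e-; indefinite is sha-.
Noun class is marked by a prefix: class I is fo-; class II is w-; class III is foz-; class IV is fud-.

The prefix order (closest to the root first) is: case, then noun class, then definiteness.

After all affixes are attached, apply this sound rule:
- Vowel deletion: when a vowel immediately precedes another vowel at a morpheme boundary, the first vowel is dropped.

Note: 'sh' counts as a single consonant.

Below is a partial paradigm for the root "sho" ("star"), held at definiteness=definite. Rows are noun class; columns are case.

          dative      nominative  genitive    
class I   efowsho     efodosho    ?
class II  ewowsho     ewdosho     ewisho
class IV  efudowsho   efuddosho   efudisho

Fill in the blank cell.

Attach case genitive i- → isho.
Attach noun class class I fo- → foisho.
Attach definiteness definite e- → efoisho.
Apply vowel deletion: efoisho → efisho.

efisho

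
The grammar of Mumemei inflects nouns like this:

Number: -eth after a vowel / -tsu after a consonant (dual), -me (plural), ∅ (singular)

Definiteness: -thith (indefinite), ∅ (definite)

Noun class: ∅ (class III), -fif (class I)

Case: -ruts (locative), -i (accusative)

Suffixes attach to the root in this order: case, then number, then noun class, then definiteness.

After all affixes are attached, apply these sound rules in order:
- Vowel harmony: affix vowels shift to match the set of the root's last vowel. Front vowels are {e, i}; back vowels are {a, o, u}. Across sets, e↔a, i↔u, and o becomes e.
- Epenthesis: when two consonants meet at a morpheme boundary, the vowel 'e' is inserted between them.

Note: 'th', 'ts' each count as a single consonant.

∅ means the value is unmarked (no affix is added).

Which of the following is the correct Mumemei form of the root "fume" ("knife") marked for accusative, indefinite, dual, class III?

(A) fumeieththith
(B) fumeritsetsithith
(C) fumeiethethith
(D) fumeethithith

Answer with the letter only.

C

Attach case accusative -i → fumei.
Attach number dual -eth (after vowel 'i') → fumeieth.
noun class = class III: zero marking, form stays fumeieth.
Attach definiteness indefinite -thith → fumeieththith.
Vowel harmony: no change.
Apply epenthesis: fumeieththith → fumeiethethith.
So the correct form is fumeiethethith, option (C).
(B) fumeritsetsithith is wrong: it uses locative instead of accusative for case.
(D) fumeethithith is wrong: it has the affixes in the wrong order.
(A) fumeieththith is wrong: it fails to apply the sound rule(s).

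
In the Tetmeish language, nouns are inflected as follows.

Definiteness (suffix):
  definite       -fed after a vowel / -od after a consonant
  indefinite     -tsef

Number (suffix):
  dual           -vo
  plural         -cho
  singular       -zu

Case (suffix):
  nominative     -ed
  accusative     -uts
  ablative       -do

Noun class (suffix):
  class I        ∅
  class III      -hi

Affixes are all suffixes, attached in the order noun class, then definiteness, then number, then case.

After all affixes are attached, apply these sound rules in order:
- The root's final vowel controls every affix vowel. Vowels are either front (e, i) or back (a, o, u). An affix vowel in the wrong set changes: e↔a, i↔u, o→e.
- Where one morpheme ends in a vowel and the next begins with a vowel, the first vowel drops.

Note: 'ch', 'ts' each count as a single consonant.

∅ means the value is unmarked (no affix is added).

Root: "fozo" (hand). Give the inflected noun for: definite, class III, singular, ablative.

Attach noun class class III -hi → fozohi.
Attach definiteness definite -fed (after vowel 'i') → fozohifed.
Attach number singular -zu → fozohifedzu.
Attach case ablative -do → fozohifedzudo.
Apply vowel harmony: fozohifedzudo → fozohufadzudo.
Vowel deletion: no change.

fozohufadzudo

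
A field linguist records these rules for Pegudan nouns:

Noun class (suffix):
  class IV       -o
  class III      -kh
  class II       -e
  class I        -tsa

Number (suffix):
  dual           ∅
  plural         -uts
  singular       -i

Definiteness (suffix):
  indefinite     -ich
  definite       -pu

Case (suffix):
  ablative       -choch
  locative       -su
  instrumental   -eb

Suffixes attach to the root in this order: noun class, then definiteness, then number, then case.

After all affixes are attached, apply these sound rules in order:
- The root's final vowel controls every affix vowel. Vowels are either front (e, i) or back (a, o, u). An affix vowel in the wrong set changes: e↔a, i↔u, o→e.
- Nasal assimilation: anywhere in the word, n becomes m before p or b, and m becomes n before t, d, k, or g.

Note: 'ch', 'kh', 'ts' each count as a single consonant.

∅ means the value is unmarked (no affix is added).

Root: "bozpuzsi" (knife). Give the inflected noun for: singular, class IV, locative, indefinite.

bozpuzsieichisi

Attach noun class class IV -o → bozpuzsio.
Attach definiteness indefinite -ich → bozpuzsioich.
Attach number singular -i → bozpuzsioichi.
Attach case locative -su → bozpuzsioichisu.
Apply vowel harmony: bozpuzsioichisu → bozpuzsieichisi.
Nasal assimilation: no change.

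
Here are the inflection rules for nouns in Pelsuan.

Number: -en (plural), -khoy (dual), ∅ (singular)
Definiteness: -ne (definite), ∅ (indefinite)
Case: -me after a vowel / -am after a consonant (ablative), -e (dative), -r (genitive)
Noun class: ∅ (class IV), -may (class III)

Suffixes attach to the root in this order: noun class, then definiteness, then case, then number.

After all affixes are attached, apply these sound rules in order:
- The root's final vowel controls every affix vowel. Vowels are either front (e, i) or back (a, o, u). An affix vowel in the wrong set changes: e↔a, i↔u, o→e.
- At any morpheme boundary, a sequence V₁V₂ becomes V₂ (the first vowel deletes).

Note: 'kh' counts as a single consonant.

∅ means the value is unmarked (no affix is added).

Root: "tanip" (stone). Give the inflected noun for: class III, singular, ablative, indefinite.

Attach noun class class III -may → tanipmay.
definiteness = indefinite: zero marking, form stays tanipmay.
Attach case ablative -am (after consonant 'y') → tanipmayam.
number = singular: zero marking, form stays tanipmayam.
Apply vowel harmony: tanipmayam → tanipmeyem.
Vowel deletion: no change.

tanipmeyem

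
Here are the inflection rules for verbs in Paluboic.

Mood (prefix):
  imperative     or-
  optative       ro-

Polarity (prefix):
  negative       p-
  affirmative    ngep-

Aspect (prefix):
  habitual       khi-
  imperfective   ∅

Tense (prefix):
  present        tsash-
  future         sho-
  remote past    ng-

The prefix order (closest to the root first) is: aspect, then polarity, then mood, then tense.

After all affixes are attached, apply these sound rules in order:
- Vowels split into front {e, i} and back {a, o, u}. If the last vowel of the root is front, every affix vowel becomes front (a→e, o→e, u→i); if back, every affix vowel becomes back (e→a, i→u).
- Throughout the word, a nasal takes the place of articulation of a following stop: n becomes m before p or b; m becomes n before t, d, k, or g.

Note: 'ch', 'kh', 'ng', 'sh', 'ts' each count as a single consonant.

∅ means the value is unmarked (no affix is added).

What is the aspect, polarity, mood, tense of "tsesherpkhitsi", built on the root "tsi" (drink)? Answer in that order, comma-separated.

Segment: tsash-or-p-khi-tsi.
aspect: khi- → habitual.
polarity: p- → negative.
mood: or- → imperative.
tense: tsash- → present.

habitual, negative, imperative, present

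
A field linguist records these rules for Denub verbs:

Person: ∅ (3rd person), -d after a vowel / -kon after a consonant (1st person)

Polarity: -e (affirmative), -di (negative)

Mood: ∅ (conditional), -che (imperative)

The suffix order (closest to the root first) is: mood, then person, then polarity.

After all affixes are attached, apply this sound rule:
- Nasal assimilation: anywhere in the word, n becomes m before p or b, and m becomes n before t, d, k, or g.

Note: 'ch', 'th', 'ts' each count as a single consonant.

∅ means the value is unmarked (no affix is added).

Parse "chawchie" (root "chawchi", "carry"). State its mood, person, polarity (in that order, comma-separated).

conditional, 3rd person, affirmative

Segment: chawchi-e.
mood: ∅ → conditional.
person: ∅ → 3rd person.
polarity: -e → affirmative.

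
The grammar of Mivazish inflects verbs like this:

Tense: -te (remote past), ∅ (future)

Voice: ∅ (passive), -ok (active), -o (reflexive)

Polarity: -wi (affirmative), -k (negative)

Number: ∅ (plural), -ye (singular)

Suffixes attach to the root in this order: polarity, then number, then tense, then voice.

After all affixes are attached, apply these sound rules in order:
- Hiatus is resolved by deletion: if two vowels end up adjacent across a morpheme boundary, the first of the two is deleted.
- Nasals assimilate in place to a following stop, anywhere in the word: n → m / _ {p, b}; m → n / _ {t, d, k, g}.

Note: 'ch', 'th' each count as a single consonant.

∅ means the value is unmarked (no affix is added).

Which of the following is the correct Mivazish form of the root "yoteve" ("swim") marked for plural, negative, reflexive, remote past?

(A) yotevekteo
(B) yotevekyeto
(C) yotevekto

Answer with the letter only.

Attach polarity negative -k → yotevek.
number = plural: zero marking, form stays yotevek.
Attach tense remote past -te → yotevekte.
Attach voice reflexive -o → yotevekteo.
Apply vowel deletion: yotevekteo → yotevekto.
Nasal assimilation: no change.
So the correct form is yotevekto, option (C).
(A) yotevekteo is wrong: it fails to apply the sound rule(s).
(B) yotevekyeto is wrong: it uses singular instead of plural for number.

C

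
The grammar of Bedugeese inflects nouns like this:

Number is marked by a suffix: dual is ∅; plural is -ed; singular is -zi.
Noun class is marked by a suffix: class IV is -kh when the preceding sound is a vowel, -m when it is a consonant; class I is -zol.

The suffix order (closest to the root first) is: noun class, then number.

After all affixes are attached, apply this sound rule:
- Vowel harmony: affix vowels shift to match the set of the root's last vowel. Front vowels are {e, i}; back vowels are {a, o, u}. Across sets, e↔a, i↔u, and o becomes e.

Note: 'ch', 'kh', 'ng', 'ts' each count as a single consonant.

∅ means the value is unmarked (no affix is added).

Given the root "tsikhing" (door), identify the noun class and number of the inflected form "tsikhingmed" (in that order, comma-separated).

class IV, plural

Segment: tsikhing-m-ed.
noun class: -kh/m → class IV.
number: -ed → plural.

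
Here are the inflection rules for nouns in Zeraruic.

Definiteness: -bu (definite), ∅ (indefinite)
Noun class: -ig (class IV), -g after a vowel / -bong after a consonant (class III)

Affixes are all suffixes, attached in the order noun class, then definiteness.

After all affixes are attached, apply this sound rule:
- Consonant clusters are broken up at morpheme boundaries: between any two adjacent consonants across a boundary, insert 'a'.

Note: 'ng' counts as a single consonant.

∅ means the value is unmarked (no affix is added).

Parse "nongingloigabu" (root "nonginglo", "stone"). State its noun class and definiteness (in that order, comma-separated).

Segment: nonginglo-ig-bu.
noun class: -ig → class IV.
definiteness: -bu → definite.

class IV, definite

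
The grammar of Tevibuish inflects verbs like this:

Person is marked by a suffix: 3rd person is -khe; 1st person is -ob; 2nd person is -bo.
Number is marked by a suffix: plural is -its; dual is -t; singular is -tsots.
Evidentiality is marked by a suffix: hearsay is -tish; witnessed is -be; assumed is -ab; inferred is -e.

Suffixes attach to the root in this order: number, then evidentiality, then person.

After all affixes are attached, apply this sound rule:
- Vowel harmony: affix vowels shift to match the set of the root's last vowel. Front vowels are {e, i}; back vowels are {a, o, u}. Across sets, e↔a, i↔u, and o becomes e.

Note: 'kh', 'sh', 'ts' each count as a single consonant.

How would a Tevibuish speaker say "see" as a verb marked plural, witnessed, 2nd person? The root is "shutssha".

shutsshautsbabo

Attach number plural -its → shutsshaits.
Attach evidentiality witnessed -be → shutsshaitsbe.
Attach person 2nd person -bo → shutsshaitsbebo.
Apply vowel harmony: shutsshaitsbebo → shutsshautsbabo.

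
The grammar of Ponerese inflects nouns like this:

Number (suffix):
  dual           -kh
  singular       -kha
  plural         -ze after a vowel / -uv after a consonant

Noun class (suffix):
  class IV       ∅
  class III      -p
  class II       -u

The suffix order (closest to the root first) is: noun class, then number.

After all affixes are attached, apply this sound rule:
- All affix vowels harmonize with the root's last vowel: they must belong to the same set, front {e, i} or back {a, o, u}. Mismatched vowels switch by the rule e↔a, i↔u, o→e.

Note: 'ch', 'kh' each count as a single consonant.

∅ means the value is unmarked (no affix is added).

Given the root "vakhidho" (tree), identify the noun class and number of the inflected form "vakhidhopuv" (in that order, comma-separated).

Segment: vakhidho-p-uv.
noun class: -p → class III.
number: -ze/uv → plural.

class III, plural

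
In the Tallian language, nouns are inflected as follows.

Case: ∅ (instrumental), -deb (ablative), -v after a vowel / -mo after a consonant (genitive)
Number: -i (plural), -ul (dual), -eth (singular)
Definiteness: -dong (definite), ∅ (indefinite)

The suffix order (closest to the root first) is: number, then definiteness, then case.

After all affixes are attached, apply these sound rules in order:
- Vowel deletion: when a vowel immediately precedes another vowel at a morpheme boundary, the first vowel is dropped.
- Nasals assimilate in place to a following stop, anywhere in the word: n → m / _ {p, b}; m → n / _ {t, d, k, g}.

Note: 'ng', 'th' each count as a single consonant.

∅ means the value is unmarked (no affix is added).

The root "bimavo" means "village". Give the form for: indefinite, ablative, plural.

Attach number plural -i → bimavoi.
definiteness = indefinite: zero marking, form stays bimavoi.
Attach case ablative -deb → bimavoideb.
Apply vowel deletion: bimavoideb → bimavideb.
Nasal assimilation: no change.

bimavideb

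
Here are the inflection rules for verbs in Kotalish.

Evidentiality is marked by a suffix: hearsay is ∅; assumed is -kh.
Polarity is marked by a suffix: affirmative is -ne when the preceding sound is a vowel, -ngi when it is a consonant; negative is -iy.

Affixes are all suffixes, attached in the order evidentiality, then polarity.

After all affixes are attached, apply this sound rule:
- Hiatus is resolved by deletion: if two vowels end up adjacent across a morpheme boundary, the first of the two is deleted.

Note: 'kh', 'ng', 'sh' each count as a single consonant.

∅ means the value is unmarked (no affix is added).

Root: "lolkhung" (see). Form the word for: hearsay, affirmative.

evidentiality = hearsay: zero marking, form stays lolkhung.
Attach polarity affirmative -ngi (after consonant 'ng') → lolkhungngi.
Vowel deletion: no change.

lolkhungngi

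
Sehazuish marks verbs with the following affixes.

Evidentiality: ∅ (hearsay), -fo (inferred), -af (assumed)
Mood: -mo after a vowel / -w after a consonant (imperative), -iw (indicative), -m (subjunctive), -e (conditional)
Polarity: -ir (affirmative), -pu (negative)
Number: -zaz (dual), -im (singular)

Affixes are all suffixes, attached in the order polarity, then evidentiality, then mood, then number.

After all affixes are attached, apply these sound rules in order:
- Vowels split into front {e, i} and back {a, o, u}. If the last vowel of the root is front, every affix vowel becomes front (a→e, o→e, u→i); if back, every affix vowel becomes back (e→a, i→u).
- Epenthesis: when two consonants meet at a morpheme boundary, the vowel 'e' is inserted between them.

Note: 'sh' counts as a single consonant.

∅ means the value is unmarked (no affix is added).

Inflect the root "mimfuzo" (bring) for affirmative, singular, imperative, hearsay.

Attach polarity affirmative -ir → mimfuzoir.
evidentiality = hearsay: zero marking, form stays mimfuzoir.
Attach mood imperative -w (after consonant 'r') → mimfuzoirw.
Attach number singular -im → mimfuzoirwim.
Apply vowel harmony: mimfuzoirwim → mimfuzourwum.
Apply epenthesis: mimfuzourwum → mimfuzourewum.

mimfuzourewum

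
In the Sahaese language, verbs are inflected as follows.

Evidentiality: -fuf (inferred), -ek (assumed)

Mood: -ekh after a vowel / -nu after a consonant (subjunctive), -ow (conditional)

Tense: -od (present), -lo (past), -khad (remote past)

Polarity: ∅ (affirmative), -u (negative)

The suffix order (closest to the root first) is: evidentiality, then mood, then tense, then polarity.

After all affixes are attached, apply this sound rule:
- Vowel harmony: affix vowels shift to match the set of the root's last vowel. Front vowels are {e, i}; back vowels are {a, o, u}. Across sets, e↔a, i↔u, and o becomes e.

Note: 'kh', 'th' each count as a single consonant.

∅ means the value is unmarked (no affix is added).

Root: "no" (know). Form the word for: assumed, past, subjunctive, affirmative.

Attach evidentiality assumed -ek → noek.
Attach mood subjunctive -nu (after consonant 'k') → noeknu.
Attach tense past -lo → noeknulo.
polarity = affirmative: zero marking, form stays noeknulo.
Apply vowel harmony: noeknulo → noaknulo.

noaknulo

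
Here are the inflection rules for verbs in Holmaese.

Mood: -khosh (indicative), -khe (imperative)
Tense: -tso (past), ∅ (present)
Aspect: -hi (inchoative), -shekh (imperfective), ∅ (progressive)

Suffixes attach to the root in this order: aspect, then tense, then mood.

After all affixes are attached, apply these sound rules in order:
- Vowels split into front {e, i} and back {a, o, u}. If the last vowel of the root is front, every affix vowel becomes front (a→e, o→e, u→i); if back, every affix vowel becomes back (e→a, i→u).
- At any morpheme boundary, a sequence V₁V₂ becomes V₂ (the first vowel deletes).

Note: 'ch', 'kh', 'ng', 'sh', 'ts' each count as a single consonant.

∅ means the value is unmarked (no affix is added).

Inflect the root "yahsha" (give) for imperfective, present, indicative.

Attach aspect imperfective -shekh → yahshashekh.
tense = present: zero marking, form stays yahshashekh.
Attach mood indicative -khosh → yahshashekhkhosh.
Apply vowel harmony: yahshashekhkhosh → yahshashakhkhosh.
Vowel deletion: no change.

yahshashakhkhosh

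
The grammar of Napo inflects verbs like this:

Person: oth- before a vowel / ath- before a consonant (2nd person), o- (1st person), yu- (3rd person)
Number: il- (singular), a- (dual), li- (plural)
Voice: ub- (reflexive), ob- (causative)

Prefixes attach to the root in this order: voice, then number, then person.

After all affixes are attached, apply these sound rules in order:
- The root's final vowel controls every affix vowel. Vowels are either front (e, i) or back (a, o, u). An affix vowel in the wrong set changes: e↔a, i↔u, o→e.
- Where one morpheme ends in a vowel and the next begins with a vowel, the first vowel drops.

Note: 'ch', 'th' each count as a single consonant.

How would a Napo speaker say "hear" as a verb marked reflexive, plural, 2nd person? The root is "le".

ethlible

Attach voice reflexive ub- → uble.
Attach number plural li- → liuble.
Attach person 2nd person ath- (before consonant 'l') → athliuble.
Apply vowel harmony: athliuble → ethliible.
Apply vowel deletion: ethliible → ethlible.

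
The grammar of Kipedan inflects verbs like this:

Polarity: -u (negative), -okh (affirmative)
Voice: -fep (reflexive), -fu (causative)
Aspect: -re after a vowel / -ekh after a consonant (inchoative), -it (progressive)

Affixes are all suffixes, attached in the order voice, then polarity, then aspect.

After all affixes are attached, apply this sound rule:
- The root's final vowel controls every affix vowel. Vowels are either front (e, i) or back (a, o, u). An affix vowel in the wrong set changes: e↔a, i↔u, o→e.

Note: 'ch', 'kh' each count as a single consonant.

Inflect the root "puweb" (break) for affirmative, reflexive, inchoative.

puwebfepekhekh

Attach voice reflexive -fep → puwebfep.
Attach polarity affirmative -okh → puwebfepokh.
Attach aspect inchoative -ekh (after consonant 'kh') → puwebfepokhekh.
Apply vowel harmony: puwebfepokhekh → puwebfepekhekh.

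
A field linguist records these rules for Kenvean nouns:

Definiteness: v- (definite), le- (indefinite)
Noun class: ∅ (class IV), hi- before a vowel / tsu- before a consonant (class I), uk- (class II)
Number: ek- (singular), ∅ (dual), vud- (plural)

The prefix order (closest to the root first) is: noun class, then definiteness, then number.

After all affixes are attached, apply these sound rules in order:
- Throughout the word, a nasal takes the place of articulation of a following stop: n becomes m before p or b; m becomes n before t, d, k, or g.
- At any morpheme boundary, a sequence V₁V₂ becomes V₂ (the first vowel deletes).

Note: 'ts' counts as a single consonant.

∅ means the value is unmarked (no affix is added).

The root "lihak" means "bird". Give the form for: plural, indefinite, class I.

Attach noun class class I tsu- (before consonant 'l') → tsulihak.
Attach definiteness indefinite le- → letsulihak.
Attach number plural vud- → vudletsulihak.
Nasal assimilation: no change.
Vowel deletion: no change.

vudletsulihak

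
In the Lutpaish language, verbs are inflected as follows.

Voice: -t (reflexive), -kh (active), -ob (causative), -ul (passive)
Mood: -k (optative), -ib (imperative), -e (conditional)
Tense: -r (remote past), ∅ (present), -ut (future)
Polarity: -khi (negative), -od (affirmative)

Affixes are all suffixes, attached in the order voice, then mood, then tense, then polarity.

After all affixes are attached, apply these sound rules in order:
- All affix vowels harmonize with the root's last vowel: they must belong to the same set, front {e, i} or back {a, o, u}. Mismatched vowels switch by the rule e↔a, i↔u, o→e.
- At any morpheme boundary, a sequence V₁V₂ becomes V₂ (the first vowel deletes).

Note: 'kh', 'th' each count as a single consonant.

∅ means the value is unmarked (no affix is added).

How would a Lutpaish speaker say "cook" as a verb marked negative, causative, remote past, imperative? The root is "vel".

Attach voice causative -ob → velob.
Attach mood imperative -ib → velobib.
Attach tense remote past -r → velobibr.
Attach polarity negative -khi → velobibrkhi.
Apply vowel harmony: velobibrkhi → velebibrkhi.
Vowel deletion: no change.

velebibrkhi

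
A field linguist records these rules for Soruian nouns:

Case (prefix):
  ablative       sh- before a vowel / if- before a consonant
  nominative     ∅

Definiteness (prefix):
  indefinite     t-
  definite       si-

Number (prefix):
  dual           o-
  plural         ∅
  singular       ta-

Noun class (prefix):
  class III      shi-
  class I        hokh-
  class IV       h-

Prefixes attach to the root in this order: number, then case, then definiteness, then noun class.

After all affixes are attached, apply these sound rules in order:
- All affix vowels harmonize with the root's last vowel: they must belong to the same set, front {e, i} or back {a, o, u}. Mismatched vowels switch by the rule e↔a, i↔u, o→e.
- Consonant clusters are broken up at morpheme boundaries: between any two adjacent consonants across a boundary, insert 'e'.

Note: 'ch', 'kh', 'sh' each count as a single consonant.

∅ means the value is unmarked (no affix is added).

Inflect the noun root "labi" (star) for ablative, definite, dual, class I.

hekhesishelabi

Attach number dual o- → olabi.
Attach case ablative sh- (before vowel 'o') → sholabi.
Attach definiteness definite si- → sisholabi.
Attach noun class class I hokh- → hokhsisholabi.
Apply vowel harmony: hokhsisholabi → hekhsishelabi.
Apply epenthesis: hekhsishelabi → hekhesishelabi.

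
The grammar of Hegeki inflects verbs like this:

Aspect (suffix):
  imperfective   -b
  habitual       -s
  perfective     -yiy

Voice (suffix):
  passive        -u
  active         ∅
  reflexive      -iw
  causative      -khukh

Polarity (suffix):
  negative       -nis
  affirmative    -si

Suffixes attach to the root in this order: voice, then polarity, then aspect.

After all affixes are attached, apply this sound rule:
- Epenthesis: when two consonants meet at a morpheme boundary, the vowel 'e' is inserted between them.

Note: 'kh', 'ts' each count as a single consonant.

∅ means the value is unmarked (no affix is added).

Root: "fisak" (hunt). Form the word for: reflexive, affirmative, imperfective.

fisakiwesib

Attach voice reflexive -iw → fisakiw.
Attach polarity affirmative -si → fisakiwsi.
Attach aspect imperfective -b → fisakiwsib.
Apply epenthesis: fisakiwsib → fisakiwesib.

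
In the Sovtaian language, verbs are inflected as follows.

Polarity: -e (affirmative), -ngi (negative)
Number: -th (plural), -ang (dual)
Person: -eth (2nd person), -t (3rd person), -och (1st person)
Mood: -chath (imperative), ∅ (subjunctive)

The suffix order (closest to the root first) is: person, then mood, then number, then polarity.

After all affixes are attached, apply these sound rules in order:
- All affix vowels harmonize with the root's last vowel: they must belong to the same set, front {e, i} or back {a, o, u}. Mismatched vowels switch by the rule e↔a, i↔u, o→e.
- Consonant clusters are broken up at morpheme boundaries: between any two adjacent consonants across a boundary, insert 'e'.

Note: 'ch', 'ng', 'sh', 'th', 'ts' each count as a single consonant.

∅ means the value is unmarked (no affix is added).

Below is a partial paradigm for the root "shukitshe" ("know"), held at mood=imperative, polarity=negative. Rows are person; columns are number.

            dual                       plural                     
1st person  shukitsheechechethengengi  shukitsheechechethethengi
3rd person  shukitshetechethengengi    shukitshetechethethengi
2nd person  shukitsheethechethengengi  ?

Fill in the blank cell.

shukitsheethechethethengi

Attach person 2nd person -eth → shukitsheeth.
Attach mood imperative -chath → shukitsheethchath.
Attach number plural -th → shukitsheethchathth.
Attach polarity negative -ngi → shukitsheethchaththngi.
Apply vowel harmony: shukitsheethchaththngi → shukitsheethcheththngi.
Apply epenthesis: shukitsheethcheththngi → shukitsheethechethethengi.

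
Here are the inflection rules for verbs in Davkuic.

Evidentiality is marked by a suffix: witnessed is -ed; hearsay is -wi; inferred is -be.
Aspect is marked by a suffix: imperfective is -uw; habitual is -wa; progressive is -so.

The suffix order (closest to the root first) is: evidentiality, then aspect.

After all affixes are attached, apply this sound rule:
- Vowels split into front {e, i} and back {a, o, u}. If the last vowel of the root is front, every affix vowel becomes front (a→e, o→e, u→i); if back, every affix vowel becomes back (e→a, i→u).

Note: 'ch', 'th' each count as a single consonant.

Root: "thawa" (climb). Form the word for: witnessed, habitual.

Attach evidentiality witnessed -ed → thawaed.
Attach aspect habitual -wa → thawaedwa.
Apply vowel harmony: thawaedwa → thawaadwa.

thawaadwa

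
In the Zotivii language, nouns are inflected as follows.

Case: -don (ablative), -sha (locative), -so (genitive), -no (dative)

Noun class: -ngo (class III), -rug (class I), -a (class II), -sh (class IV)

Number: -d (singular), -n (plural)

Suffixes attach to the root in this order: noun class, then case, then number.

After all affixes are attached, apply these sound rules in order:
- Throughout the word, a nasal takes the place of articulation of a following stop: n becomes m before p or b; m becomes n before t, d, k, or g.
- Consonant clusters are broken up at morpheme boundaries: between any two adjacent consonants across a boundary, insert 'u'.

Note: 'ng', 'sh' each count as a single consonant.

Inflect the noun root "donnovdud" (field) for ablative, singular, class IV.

donnovdudushudonud

Attach noun class class IV -sh → donnovdudsh.
Attach case ablative -don → donnovdudshdon.
Attach number singular -d → donnovdudshdond.
Nasal assimilation: no change.
Apply epenthesis: donnovdudshdond → donnovdudushudonud.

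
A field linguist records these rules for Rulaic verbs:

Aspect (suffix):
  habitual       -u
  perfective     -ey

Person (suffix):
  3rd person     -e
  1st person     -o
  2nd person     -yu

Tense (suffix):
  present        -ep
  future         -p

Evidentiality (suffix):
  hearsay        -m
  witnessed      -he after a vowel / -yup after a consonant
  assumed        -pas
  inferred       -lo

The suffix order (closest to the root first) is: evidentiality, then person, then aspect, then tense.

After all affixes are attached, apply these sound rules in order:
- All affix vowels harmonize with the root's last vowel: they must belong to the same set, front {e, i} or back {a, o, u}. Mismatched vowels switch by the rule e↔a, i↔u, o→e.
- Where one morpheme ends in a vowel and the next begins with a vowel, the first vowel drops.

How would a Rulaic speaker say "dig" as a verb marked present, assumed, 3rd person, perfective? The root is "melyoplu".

Attach evidentiality assumed -pas → melyoplupas.
Attach person 3rd person -e → melyoplupase.
Attach aspect perfective -ey → melyoplupaseey.
Attach tense present -ep → melyoplupaseeyep.
Apply vowel harmony: melyoplupaseeyep → melyoplupasaayap.
Apply vowel deletion: melyoplupasaayap → melyoplupasayap.

melyoplupasayap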